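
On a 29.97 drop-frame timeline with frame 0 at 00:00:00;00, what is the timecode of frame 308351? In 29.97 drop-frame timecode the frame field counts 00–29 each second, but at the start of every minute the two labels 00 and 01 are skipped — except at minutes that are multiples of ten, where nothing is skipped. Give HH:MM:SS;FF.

Each 10-minute DF block holds 10 × 60 × 30 − 9 × 2 = 17982 frames. 308351 ÷ 17982 → 17 full blocks, remainder 2657.
Within the partial block the first minute is 1800 frames and each further minute 1798, so 1 further minute boundary passed. Total skipped labels = 18 × 17 + 2 × 1 = 308.
Non-drop label index = 308351 + 308 = 308659; at 30 labels/s that is 02:51:28:19, i.e. DF 02:51:28;19.

02:51:28;19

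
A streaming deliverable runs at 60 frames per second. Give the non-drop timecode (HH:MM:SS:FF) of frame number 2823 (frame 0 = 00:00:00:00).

00:00:47:03

2823 ÷ 60 = 47 full seconds, remainder 3 frames.
47 s = 0 h 0 min 47 s.
Timecode: 00:00:47:03.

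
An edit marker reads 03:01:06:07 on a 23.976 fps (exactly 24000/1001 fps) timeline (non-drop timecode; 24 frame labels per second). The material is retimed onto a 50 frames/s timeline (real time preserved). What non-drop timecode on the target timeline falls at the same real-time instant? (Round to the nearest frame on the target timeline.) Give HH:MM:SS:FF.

Source frame index: (3×3600 + 1×60 + 6) × 24 + 7 = 260791.
Real time: 260791 / (24000/1001) = 261051791/24000 s.
Target frame: (261051791/24000) × (50) = 261051791/480 ≈ 543857.898 → 543858.
At 50 labels/s: frame 543858 → 03:01:17:08.

03:01:17:08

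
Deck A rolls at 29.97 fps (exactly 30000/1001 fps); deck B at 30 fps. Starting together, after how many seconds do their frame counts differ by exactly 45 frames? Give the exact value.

The gap grows by |30 − 30000/1001| = 30/1001 frames per second.
Time for a 45-frame gap: 45 ÷ (30/1001) = 1501.5 s.

1501.5 seconds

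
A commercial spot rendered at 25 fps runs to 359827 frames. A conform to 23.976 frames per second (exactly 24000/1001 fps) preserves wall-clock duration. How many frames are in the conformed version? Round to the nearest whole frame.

Frames at target rate = 359827 × (24000/1001) / (25) = 26571840/77 ≈ 345088.831.
Nearest whole frame: 345089.

345089 frames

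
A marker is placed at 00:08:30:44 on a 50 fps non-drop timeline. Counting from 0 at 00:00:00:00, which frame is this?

25544

Total seconds to the label: (0 × 3600 + 8 × 60 + 30) = 510.
Frame index = 510 × 50 + 44 = 25544.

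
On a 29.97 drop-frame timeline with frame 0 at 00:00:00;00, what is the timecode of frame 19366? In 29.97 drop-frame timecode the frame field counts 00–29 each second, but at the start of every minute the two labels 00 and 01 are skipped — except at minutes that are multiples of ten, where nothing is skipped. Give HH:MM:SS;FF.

Ten DF minutes hold 17982 frames, so frame 19366 lies in block 1 (frames 17982–35963) with 1384 frames into that block.
The block's first minute is 1800 frames and the rest 1798 each; 1384 frames reaches minute 0, so 1 × 18 + 0 × 2 = 18 labels have been skipped so far.
Adding those back, label number 19366 + 18 = 19384 at 30 labels/s is 646 s + 4 f = 0 h 10 min 46 s frame 4, i.e. 00:10:46;04.

00:10:46;04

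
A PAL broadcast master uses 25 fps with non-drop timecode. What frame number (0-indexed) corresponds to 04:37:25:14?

Total seconds to the label: (4 × 3600 + 37 × 60 + 25) = 16645.
Frame index = 16645 × 25 + 14 = 416139.

416139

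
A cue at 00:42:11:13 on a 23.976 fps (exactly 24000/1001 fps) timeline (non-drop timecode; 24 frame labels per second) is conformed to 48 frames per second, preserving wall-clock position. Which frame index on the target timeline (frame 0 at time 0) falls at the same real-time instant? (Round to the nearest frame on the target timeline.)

frame 121636

Source frame index: (0×3600 + 42×60 + 11) × 24 + 13 = 60757.
Real time: 60757 / (24000/1001) = 60817757/24000 s.
Target frame: (60817757/24000) × (48) = 60817757/500 ≈ 121635.514 → 121636.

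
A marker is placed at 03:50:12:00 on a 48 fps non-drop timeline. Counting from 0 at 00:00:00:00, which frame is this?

frame 662976

Total seconds to the label: (3 × 3600 + 50 × 60 + 12) = 13812.
Frame index = 13812 × 48 + 0 = 662976.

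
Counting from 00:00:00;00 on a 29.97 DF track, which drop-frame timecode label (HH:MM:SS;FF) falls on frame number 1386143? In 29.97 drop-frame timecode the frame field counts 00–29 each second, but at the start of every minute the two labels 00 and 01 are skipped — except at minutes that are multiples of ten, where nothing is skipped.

12:50:50;29

Ten DF minutes hold 17982 frames, so frame 1386143 lies in block 77 (frames 1384614–1402595) with 1529 frames into that block.
The block's first minute is 1800 frames and the rest 1798 each; 1529 frames reaches minute 0, so 77 × 18 + 0 × 2 = 1386 labels have been skipped so far.
Adding those back, label number 1386143 + 1386 = 1387529 at 30 labels/s is 46250 s + 29 f = 12 h 50 min 50 s frame 29, i.e. 12:50:50;29.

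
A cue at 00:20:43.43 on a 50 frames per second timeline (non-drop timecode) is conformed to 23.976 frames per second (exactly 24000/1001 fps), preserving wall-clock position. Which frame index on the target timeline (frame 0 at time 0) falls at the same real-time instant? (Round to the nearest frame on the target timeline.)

Source frame index: (0×3600 + 20×60 + 43) × 50 + 43 = 62193.
Real time: 62193 / (50) = 62193/50 s.
Target frame: (62193/50) × (24000/1001) = 29852640/1001 ≈ 29822.817 → 29823.

frame 29823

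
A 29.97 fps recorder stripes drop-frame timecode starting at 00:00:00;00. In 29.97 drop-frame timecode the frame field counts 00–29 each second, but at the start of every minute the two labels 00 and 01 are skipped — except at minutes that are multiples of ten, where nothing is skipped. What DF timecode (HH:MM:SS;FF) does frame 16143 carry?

Each 10-minute DF block holds 10 × 60 × 30 − 9 × 2 = 17982 frames. 16143 ÷ 17982 → 0 full blocks, remainder 16143.
Within the partial block the first minute is 1800 frames and each further minute 1798, so 8 further minute boundaries passed. Total skipped labels = 18 × 0 + 2 × 8 = 16.
Non-drop label index = 16143 + 16 = 16159; at 30 labels/s that is 00:08:58:19, i.e. DF 00:08:58;19.

00:08:58;19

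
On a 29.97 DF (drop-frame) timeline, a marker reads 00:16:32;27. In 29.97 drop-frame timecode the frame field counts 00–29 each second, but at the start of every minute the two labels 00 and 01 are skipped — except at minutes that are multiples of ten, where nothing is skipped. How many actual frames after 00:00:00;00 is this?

Complete 10-minute blocks: 1, each 17982 frames → 17982.
Remaining 6 whole minutes in the current block: 1800 + 5 × 1798 = 10790 frames.
Within the current minute: 32 × 30 + 27 − 2 = 985 (labels ;00/;01 skipped at this minute). Total = 17982 + 10790 + 985 = 29757.

29757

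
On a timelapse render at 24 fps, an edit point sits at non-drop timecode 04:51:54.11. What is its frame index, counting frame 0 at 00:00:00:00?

420347

Total seconds to the label: (4 × 3600 + 51 × 60 + 54) = 17514.
Frame index = 17514 × 24 + 11 = 420347.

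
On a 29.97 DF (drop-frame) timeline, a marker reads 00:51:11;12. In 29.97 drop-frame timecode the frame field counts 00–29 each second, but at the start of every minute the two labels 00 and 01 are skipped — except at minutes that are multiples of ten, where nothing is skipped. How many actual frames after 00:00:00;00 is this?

As if non-drop at 30 labels/s: (0 × 3600 + 51 × 60 + 11) × 30 + 12 = 92142.
Minute boundaries passed: 51; those not divisible by 10: 51 − 5 = 46; dropped labels = 2 × 46 = 92.
Actual frame index = 92142 − 92 = 92050.

92050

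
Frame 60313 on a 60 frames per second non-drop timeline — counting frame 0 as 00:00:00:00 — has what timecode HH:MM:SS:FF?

00:16:45:13

60313 ÷ 60 = 1005 full seconds, remainder 13 frames.
1005 s = 0 h 16 min 45 s.
Timecode: 00:16:45:13.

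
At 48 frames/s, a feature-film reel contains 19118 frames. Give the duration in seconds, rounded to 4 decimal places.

398.2917 seconds

Running time = 19118 × 1/48 = 9559/24 s ≈ 398.2917 s.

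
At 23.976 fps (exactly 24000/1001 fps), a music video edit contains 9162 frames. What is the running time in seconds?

Running time = 9162 / (24000/1001) = 382.13175 s.

382.13175 seconds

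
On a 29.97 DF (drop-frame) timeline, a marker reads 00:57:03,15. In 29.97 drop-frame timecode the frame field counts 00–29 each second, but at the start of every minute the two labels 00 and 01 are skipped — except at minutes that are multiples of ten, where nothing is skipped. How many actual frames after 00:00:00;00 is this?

Complete 10-minute blocks: 5, each 17982 frames → 89910.
Remaining 7 whole minutes in the current block: 1800 + 6 × 1798 = 12588 frames.
Within the current minute: 3 × 30 + 15 − 2 = 103 (labels ;00/;01 skipped at this minute). Total = 89910 + 12588 + 103 = 102601.

102601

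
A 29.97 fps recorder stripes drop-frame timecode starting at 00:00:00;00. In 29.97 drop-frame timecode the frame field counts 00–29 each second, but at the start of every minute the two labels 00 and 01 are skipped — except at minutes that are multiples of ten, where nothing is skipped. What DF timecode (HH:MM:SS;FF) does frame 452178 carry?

04:11:27;20

Each 10-minute DF block holds 10 × 60 × 30 − 9 × 2 = 17982 frames. 452178 ÷ 17982 → 25 full blocks, remainder 2628.
Within the partial block the first minute is 1800 frames and each further minute 1798, so 1 further minute boundary passed. Total skipped labels = 18 × 25 + 2 × 1 = 452.
Non-drop label index = 452178 + 452 = 452630; at 30 labels/s that is 04:11:27:20, i.e. DF 04:11:27;20.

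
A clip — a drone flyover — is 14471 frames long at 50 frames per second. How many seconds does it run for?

Running time = 14471 / (50) = 289.42 s.

289.42 seconds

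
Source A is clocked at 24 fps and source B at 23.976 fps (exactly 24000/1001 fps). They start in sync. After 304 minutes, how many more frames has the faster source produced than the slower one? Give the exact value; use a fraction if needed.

437760/1001 frames

304 min = 18240 s.
A emits 24 × 18240 = 437760 frames; B emits 24000/1001 × 18240 = 437760000/1001.
Difference = 437760/1001 frames (≈ 437.3227); B is behind A.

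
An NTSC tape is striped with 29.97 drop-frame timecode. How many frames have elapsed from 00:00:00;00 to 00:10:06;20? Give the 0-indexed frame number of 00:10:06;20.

Complete 10-minute blocks: 1, each 17982 frames → 17982.
Remaining 0 whole minutes in the current block: 0 frames.
Within the current minute: 6 × 30 + 20 = 200. Total = 17982 + 0 + 200 = 18182.

18182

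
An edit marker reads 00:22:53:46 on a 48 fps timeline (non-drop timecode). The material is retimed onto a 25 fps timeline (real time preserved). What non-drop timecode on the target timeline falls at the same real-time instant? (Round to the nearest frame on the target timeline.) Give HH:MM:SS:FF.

Source frame index: (0×3600 + 22×60 + 53) × 48 + 46 = 65950.
Real time: 65950 / (48) = 32975/24 s.
Target frame: (32975/24) × (25) = 824375/24 ≈ 34348.958 → 34349.
At 25 labels/s: frame 34349 → 00:22:53:24.

00:22:53:24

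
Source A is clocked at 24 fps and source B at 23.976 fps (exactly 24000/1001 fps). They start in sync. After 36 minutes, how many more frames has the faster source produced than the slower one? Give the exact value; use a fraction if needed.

36 min = 2160 s.
A emits 24 × 2160 = 51840 frames; B emits 24000/1001 × 2160 = 51840000/1001.
Difference = 51840/1001 frames (≈ 51.7882); B is behind A.

51840/1001 frames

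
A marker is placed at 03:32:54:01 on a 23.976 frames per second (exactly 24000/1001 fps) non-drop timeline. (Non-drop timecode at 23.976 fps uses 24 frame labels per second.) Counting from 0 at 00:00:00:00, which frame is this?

Total seconds to the label: (3 × 3600 + 32 × 60 + 54) = 12774.
Frame index = 12774 × 24 + 1 = 306577.

frame 306577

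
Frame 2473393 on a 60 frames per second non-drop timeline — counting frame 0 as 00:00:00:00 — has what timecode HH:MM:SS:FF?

2473393 ÷ 60 = 41223 full seconds, remainder 13 frames.
41223 s = 11 h 27 min 3 s.
Timecode: 11:27:03:13.

11:27:03:13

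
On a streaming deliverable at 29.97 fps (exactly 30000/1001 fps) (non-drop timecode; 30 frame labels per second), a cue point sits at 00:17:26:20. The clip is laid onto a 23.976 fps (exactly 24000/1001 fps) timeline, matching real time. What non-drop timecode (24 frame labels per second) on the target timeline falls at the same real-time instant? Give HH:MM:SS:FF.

00:17:26:16

Source frame index: (0×3600 + 17×60 + 26) × 30 + 20 = 31400.
Real time: 31400 / (30000/1001) = 157157/150 s.
Target frame: (157157/150) × (24000/1001) = 25120.
At 24 labels/s: frame 25120 → 00:17:26:16.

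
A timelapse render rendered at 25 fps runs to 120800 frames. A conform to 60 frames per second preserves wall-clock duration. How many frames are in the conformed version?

Target frames = source frames × (target rate / source rate) = 120800 × (60)/(25) = 120800 × 12/5 = 289920.

289920 frames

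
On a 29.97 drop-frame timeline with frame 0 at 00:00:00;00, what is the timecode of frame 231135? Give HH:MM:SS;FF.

Ten DF minutes hold 17982 frames, so frame 231135 lies in block 12 (frames 215784–233765) with 15351 frames into that block.
The block's first minute is 1800 frames and the rest 1798 each; 15351 frames reaches minute 8, so 12 × 18 + 8 × 2 = 232 labels have been skipped so far.
Adding those back, label number 231135 + 232 = 231367 at 30 labels/s is 7712 s + 7 f = 2 h 8 min 32 s frame 7, i.e. 02:08:32;07.

02:08:32;07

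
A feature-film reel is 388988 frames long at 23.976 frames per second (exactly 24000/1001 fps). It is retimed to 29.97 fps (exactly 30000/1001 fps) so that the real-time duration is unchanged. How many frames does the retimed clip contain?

486235 frames

Frames at target rate = 388988 × (30000/1001) / (24000/1001) = 486235.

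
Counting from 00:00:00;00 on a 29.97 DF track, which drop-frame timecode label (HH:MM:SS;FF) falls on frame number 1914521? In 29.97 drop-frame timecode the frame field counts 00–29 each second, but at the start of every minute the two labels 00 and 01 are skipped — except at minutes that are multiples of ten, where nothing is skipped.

Each 10-minute DF block holds 10 × 60 × 30 − 9 × 2 = 17982 frames. 1914521 ÷ 17982 → 106 full blocks, remainder 8429.
Within the partial block the first minute is 1800 frames and each further minute 1798, so 4 further minute boundaries passed. Total skipped labels = 18 × 106 + 2 × 4 = 1916.
Non-drop label index = 1914521 + 1916 = 1916437; at 30 labels/s that is 17:44:41:07, i.e. DF 17:44:41;07.

17:44:41;07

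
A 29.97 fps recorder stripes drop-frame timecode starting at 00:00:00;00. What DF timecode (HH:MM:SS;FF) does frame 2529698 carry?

23:26:47;20

Ten DF minutes hold 17982 frames, so frame 2529698 lies in block 140 (frames 2517480–2535461) with 12218 frames into that block.
The block's first minute is 1800 frames and the rest 1798 each; 12218 frames reaches minute 6, so 140 × 18 + 6 × 2 = 2532 labels have been skipped so far.
Adding those back, label number 2529698 + 2532 = 2532230 at 30 labels/s is 84407 s + 20 f = 23 h 26 min 47 s frame 20, i.e. 23:26:47;20.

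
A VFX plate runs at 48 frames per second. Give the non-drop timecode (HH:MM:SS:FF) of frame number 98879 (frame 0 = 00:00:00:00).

00:34:19:47

98879 ÷ 48 = 2059 full seconds, remainder 47 frames.
2059 s = 0 h 34 min 19 s.
Timecode: 00:34:19:47.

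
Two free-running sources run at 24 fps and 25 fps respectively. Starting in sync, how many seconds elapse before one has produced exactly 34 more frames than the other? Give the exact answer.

34 seconds

The gap grows by |25 − 24| = 1 frame per second.
Time for a 34-frame gap: 34 ÷ (1) = 34 s.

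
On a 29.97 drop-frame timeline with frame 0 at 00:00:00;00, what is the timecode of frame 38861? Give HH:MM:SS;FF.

00:21:36;19

Each 10-minute DF block holds 10 × 60 × 30 − 9 × 2 = 17982 frames. 38861 ÷ 17982 → 2 full blocks, remainder 2897.
Within the partial block the first minute is 1800 frames and each further minute 1798, so 1 further minute boundary passed. Total skipped labels = 18 × 2 + 2 × 1 = 38.
Non-drop label index = 38861 + 38 = 38899; at 30 labels/s that is 00:21:36:19, i.e. DF 00:21:36;19.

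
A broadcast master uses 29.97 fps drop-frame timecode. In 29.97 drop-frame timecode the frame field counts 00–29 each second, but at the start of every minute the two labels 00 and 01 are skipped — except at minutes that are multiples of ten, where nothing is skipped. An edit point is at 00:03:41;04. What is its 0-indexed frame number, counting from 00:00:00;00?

As if non-drop at 30 labels/s: (0 × 3600 + 3 × 60 + 41) × 30 + 4 = 6634.
Minute boundaries passed: 3; those not divisible by 10: 3 − 0 = 3; dropped labels = 2 × 3 = 6.
Actual frame index = 6634 − 6 = 6628.

6628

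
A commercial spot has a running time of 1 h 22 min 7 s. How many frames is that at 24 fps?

1 h 22 min 7 s = 4927 s.
Frames = 4927 × 24 = 118248.

118248 frames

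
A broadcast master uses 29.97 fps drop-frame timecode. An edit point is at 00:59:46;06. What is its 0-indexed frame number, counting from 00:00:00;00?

As if non-drop at 30 labels/s: (0 × 3600 + 59 × 60 + 46) × 30 + 6 = 107586.
Minute boundaries passed: 59; those not divisible by 10: 59 − 5 = 54; dropped labels = 2 × 54 = 108.
Actual frame index = 107586 − 108 = 107478.

107478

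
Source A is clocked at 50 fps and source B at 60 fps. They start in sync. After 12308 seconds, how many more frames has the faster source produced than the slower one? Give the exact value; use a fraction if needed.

123080 frames

A emits 50 × 12308 = 615400 frames; B emits 60 × 12308 = 738480.
Difference = 123080 frames; B is ahead of A.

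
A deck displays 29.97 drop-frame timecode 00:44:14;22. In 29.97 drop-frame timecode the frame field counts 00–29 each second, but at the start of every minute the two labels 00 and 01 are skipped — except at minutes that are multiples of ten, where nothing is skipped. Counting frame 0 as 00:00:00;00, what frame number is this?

Complete 10-minute blocks: 4, each 17982 frames → 71928.
Remaining 4 whole minutes in the current block: 1800 + 3 × 1798 = 7194 frames.
Within the current minute: 14 × 30 + 22 − 2 = 440 (labels ;00/;01 skipped at this minute). Total = 71928 + 7194 + 440 = 79562.

79562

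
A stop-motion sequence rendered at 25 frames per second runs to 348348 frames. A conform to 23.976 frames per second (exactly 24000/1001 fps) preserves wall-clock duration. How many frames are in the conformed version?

Target frames = source frames × (target rate / source rate) = 348348 × (24000/1001)/(25) = 348348 × 960/1001 = 334080.

334080 frames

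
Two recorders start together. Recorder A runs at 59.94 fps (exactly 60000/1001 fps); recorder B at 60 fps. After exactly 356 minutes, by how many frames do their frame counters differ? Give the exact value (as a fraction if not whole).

356 min = 21360 s.
A emits 60000/1001 × 21360 = 1281600000/1001 frames; B emits 60 × 21360 = 1281600.
Difference = 1281600/1001 frames (≈ 1280.3197); B is ahead of A.

1281600/1001 frames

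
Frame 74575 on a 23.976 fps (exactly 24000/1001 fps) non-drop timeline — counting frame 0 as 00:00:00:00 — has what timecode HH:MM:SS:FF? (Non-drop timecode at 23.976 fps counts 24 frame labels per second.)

00:51:47:07

74575 ÷ 24 = 3107 full seconds, remainder 7 frames.
3107 s = 0 h 51 min 47 s.
Timecode: 00:51:47:07.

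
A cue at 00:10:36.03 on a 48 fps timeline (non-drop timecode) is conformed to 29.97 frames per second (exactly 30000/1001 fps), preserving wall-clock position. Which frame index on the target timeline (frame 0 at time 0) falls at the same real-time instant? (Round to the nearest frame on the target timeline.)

Source frame index: (0×3600 + 10×60 + 36) × 48 + 3 = 30531.
Real time: 30531 / (48) = 10177/16 s.
Target frame: (10177/16) × (30000/1001) = 19081875/1001 ≈ 19062.812 → 19063.

frame 19063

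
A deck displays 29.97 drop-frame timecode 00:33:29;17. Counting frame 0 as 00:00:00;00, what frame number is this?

60227

Complete 10-minute blocks: 3, each 17982 frames → 53946.
Remaining 3 whole minutes in the current block: 1800 + 2 × 1798 = 5396 frames.
Within the current minute: 29 × 30 + 17 − 2 = 885 (labels ;00/;01 skipped at this minute). Total = 53946 + 5396 + 885 = 60227.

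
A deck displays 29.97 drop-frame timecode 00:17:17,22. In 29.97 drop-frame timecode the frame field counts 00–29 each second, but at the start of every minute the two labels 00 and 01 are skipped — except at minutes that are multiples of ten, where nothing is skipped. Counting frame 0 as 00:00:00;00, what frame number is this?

31100

Complete 10-minute blocks: 1, each 17982 frames → 17982.
Remaining 7 whole minutes in the current block: 1800 + 6 × 1798 = 12588 frames.
Within the current minute: 17 × 30 + 22 − 2 = 530 (labels ;00/;01 skipped at this minute). Total = 17982 + 12588 + 530 = 31100.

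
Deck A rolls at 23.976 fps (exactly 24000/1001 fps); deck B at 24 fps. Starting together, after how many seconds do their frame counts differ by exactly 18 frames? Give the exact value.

The gap grows by |24 − 24000/1001| = 24/1001 frames per second.
Time for a 18-frame gap: 18 ÷ (24/1001) = 750.75 s.

750.75 seconds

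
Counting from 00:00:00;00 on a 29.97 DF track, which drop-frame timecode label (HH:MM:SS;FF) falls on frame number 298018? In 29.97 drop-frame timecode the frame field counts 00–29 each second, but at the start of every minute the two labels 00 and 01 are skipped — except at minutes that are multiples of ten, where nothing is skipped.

Ten DF minutes hold 17982 frames, so frame 298018 lies in block 16 (frames 287712–305693) with 10306 frames into that block.
The block's first minute is 1800 frames and the rest 1798 each; 10306 frames reaches minute 5, so 16 × 18 + 5 × 2 = 298 labels have been skipped so far.
Adding those back, label number 298018 + 298 = 298316 at 30 labels/s is 9943 s + 26 f = 2 h 45 min 43 s frame 26, i.e. 02:45:43;26.

02:45:43;26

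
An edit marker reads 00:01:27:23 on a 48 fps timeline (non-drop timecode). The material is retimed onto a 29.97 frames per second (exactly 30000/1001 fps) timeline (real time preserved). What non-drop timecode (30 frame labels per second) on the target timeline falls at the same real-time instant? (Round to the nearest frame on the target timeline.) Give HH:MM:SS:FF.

Source frame index: (0×3600 + 1×60 + 27) × 48 + 23 = 4199.
Real time: 4199 / (48) = 4199/48 s.
Target frame: (4199/48) × (30000/1001) = 201875/77 ≈ 2621.753 → 2622.
At 30 labels/s: frame 2622 → 00:01:27:12.

00:01:27:12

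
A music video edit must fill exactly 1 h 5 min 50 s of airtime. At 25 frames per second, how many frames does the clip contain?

1 h 5 min 50 s = 3950 s.
Frames = 3950 × 25 = 98750.

98750 frames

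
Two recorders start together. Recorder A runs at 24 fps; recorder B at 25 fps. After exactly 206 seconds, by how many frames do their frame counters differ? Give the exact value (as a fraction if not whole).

A emits 24 × 206 = 4944 frames; B emits 25 × 206 = 5150.
Difference = 206 frames; B is ahead of A.

206 frames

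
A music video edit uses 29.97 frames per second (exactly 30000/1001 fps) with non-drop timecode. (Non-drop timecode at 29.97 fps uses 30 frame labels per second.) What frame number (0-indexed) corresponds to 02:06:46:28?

228208

Total seconds to the label: (2 × 3600 + 6 × 60 + 46) = 7606.
Frame index = 7606 × 30 + 28 = 228208.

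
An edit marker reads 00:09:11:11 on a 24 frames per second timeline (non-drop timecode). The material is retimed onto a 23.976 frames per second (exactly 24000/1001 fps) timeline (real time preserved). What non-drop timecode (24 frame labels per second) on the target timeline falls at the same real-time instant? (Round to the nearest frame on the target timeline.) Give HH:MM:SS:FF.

00:09:10:22

Source frame index: (0×3600 + 9×60 + 11) × 24 + 11 = 13235.
Real time: 13235 / (24) = 13235/24 s.
Target frame: (13235/24) × (24000/1001) = 13235000/1001 ≈ 13221.778 → 13222.
At 24 labels/s: frame 13222 → 00:09:10:22.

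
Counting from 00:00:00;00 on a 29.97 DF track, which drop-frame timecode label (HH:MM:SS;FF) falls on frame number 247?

Ten DF minutes hold 17982 frames, so frame 247 lies in block 0 (frames 0–17981) with 247 frames into that block.
The block's first minute is 1800 frames and the rest 1798 each; 247 frames reaches minute 0, so 0 × 18 + 0 × 2 = 0 labels have been skipped so far.
Adding those back, label number 247 + 0 = 247 at 30 labels/s is 8 s + 7 f = 0 h 0 min 8 s frame 7, i.e. 00:00:08;07.

00:00:08;07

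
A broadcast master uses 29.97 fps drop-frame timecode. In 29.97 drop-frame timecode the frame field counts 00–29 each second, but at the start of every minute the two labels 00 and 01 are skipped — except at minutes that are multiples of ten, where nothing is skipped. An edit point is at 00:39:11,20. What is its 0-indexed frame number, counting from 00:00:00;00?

Complete 10-minute blocks: 3, each 17982 frames → 53946.
Remaining 9 whole minutes in the current block: 1800 + 8 × 1798 = 16184 frames.
Within the current minute: 11 × 30 + 20 − 2 = 348 (labels ;00/;01 skipped at this minute). Total = 53946 + 16184 + 348 = 70478.

70478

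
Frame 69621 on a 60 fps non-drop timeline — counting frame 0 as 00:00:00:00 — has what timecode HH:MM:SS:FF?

69621 ÷ 60 = 1160 full seconds, remainder 21 frames.
1160 s = 0 h 19 min 20 s.
Timecode: 00:19:20:21.

00:19:20:21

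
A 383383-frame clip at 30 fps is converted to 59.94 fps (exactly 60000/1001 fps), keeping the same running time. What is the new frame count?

766000 frames

Target frames = source frames × (target rate / source rate) = 383383 × (60000/1001)/(30) = 383383 × 2000/1001 = 766000.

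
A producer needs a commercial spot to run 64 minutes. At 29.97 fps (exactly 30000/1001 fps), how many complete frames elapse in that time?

64 min = 3840 s.
Frames = 3840 × 30000/1001 = 115200000/1001 ≈ 115084.9151.
Complete frames: 115084.

115084 frames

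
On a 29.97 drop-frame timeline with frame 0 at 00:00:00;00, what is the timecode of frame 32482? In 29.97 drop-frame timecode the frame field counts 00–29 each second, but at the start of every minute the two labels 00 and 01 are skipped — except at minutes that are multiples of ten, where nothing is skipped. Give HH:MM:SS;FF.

Ten DF minutes hold 17982 frames, so frame 32482 lies in block 1 (frames 17982–35963) with 14500 frames into that block.
The block's first minute is 1800 frames and the rest 1798 each; 14500 frames reaches minute 8, so 1 × 18 + 8 × 2 = 34 labels have been skipped so far.
Adding those back, label number 32482 + 34 = 32516 at 30 labels/s is 1083 s + 26 f = 0 h 18 min 3 s frame 26, i.e. 00:18:03;26.

00:18:03;26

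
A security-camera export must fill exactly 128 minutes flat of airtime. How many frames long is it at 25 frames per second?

128 min = 7680 s.
Frames = 7680 × 25 = 192000.

192000 frames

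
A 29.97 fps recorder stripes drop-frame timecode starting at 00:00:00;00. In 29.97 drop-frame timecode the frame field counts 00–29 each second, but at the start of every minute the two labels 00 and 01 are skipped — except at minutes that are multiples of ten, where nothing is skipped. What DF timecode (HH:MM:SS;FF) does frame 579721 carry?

Ten DF minutes hold 17982 frames, so frame 579721 lies in block 32 (frames 575424–593405) with 4297 frames into that block.
The block's first minute is 1800 frames and the rest 1798 each; 4297 frames reaches minute 2, so 32 × 18 + 2 × 2 = 580 labels have been skipped so far.
Adding those back, label number 579721 + 580 = 580301 at 30 labels/s is 19343 s + 11 f = 5 h 22 min 23 s frame 11, i.e. 05:22:23;11.

05:22:23;11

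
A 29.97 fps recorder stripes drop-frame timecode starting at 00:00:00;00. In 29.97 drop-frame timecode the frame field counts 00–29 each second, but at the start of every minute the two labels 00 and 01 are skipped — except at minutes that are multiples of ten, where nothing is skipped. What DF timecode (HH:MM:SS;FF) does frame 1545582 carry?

Ten DF minutes hold 17982 frames, so frame 1545582 lies in block 85 (frames 1528470–1546451) with 17112 frames into that block.
The block's first minute is 1800 frames and the rest 1798 each; 17112 frames reaches minute 9, so 85 × 18 + 9 × 2 = 1548 labels have been skipped so far.
Adding those back, label number 1545582 + 1548 = 1547130 at 30 labels/s is 51571 s + 0 f = 14 h 19 min 31 s frame 0, i.e. 14:19:31;00.

14:19:31;00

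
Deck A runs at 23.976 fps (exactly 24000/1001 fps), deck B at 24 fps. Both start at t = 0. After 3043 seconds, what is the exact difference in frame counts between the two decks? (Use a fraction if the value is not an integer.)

A emits 24000/1001 × 3043 = 73032000/1001 frames; B emits 24 × 3043 = 73032.
Difference = 73032/1001 frames (≈ 72.9590); B is ahead of A.

73032/1001 frames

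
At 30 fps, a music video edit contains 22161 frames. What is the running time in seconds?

Running time = 22161 / (30) = 738.7 s.

738.7 seconds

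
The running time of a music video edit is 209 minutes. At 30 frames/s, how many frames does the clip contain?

209 min = 12540 s.
Frames = 12540 × 30 = 376200.

376200 frames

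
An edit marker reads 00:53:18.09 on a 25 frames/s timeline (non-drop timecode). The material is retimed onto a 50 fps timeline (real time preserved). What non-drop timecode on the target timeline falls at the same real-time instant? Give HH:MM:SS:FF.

00:53:18:18

Source frame index: (0×3600 + 53×60 + 18) × 25 + 9 = 79959.
Real time: 79959 / (25) = 79959/25 s.
Target frame: (79959/25) × (50) = 159918.
At 50 labels/s: frame 159918 → 00:53:18:18.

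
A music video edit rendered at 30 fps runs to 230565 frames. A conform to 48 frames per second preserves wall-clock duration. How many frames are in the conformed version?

Target frames = source frames × (target rate / source rate) = 230565 × (48)/(30) = 230565 × 8/5 = 368904.

368904 frames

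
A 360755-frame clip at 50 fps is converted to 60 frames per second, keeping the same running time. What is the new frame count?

432906 frames

Target frames = source frames × (target rate / source rate) = 360755 × (60)/(50) = 360755 × 6/5 = 432906.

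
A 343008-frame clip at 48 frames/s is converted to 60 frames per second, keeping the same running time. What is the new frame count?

428760 frames

Target frames = source frames × (target rate / source rate) = 343008 × (60)/(48) = 343008 × 5/4 = 428760.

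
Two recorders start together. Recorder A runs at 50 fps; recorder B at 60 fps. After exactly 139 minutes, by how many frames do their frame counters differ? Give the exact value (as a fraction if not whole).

83400 frames

139 min = 8340 s.
A emits 50 × 8340 = 417000 frames; B emits 60 × 8340 = 500400.
Difference = 83400 frames; B is ahead of A.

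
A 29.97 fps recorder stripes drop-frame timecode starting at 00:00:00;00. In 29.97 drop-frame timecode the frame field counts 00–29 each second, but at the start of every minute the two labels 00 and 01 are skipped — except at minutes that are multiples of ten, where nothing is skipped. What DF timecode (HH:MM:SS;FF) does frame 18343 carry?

Ten DF minutes hold 17982 frames, so frame 18343 lies in block 1 (frames 17982–35963) with 361 frames into that block.
The block's first minute is 1800 frames and the rest 1798 each; 361 frames reaches minute 0, so 1 × 18 + 0 × 2 = 18 labels have been skipped so far.
Adding those back, label number 18343 + 18 = 18361 at 30 labels/s is 612 s + 1 f = 0 h 10 min 12 s frame 1, i.e. 00:10:12;01.

00:10:12;01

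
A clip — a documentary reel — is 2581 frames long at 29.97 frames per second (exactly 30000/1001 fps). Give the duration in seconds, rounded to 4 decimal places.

86.1194 seconds

Running time = 2581 × 1001/30000 = 2583581/30000 s ≈ 86.1194 s.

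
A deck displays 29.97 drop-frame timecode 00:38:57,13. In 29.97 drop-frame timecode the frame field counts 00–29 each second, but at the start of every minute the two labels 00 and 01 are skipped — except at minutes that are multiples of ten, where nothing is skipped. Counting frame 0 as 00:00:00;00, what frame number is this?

Complete 10-minute blocks: 3, each 17982 frames → 53946.
Remaining 8 whole minutes in the current block: 1800 + 7 × 1798 = 14386 frames.
Within the current minute: 57 × 30 + 13 − 2 = 1721 (labels ;00/;01 skipped at this minute). Total = 53946 + 14386 + 1721 = 70053.

70053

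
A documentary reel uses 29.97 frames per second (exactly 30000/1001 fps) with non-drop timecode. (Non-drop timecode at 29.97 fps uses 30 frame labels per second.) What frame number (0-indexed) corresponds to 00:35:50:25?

Total seconds to the label: (0 × 3600 + 35 × 60 + 50) = 2150.
Frame index = 2150 × 30 + 25 = 64525.

frame 64525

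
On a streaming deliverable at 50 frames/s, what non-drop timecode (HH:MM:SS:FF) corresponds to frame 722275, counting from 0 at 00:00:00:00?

722275 ÷ 50 = 14445 full seconds, remainder 25 frames.
14445 s = 4 h 0 min 45 s.
Timecode: 04:00:45:25.

04:00:45:25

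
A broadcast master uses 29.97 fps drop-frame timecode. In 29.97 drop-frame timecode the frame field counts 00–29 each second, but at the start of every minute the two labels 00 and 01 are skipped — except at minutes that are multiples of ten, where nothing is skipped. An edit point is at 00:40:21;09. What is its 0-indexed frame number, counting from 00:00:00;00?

72567

As if non-drop at 30 labels/s: (0 × 3600 + 40 × 60 + 21) × 30 + 9 = 72639.
Minute boundaries passed: 40; those not divisible by 10: 40 − 4 = 36; dropped labels = 2 × 36 = 72.
Actual frame index = 72639 − 72 = 72567.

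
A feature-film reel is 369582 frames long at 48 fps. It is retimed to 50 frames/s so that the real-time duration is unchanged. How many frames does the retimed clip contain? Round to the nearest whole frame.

384981 frames

Frames at target rate = 369582 × (50) / (48) = 1539925/4 ≈ 384981.250.
Nearest whole frame: 384981.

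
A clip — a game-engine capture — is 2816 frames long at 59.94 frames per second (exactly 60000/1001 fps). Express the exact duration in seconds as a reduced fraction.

88088/1875 seconds

Running time = 2816 ÷ (60000/1001) = 2816 × 1001/60000 = 88088/1875 s.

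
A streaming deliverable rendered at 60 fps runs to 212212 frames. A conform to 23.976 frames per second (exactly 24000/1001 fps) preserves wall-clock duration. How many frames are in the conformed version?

84800 frames

Target frames = source frames × (target rate / source rate) = 212212 × (24000/1001)/(60) = 212212 × 400/1001 = 84800.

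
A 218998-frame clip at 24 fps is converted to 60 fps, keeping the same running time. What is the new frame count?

Target frames = source frames × (target rate / source rate) = 218998 × (60)/(24) = 218998 × 5/2 = 547495.

547495 frames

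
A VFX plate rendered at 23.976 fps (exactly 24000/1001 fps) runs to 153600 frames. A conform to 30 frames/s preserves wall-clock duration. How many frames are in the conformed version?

192192 frames

Target frames = source frames × (target rate / source rate) = 153600 × (30)/(24000/1001) = 153600 × 1001/800 = 192192.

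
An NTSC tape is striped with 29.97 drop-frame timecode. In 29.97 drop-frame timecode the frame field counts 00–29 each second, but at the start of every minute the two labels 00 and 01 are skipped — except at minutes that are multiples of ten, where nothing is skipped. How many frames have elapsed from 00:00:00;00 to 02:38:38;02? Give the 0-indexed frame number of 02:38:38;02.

Complete 10-minute blocks: 15, each 17982 frames → 269730.
Remaining 8 whole minutes in the current block: 1800 + 7 × 1798 = 14386 frames.
Within the current minute: 38 × 30 + 2 − 2 = 1140 (labels ;00/;01 skipped at this minute). Total = 269730 + 14386 + 1140 = 285256.

285256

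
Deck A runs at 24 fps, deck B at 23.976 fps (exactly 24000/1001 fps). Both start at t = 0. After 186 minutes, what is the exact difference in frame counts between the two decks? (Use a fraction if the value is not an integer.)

186 min = 11160 s.
A emits 24 × 11160 = 267840 frames; B emits 24000/1001 × 11160 = 267840000/1001.
Difference = 267840/1001 frames (≈ 267.5724); B is behind A.

267840/1001 frames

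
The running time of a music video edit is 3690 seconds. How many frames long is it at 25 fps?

92250 frames

Frames = 3690 × 25 = 92250.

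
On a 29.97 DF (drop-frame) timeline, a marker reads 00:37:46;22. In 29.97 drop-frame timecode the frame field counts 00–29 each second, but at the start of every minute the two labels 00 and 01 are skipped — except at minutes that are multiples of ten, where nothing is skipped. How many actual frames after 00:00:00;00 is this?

Complete 10-minute blocks: 3, each 17982 frames → 53946.
Remaining 7 whole minutes in the current block: 1800 + 6 × 1798 = 12588 frames.
Within the current minute: 46 × 30 + 22 − 2 = 1400 (labels ;00/;01 skipped at this minute). Total = 53946 + 12588 + 1400 = 67934.

67934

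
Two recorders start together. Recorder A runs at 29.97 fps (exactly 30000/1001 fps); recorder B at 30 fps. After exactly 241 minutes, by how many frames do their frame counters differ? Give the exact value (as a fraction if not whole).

433800/1001 frames

241 min = 14460 s.
A emits 30000/1001 × 14460 = 433800000/1001 frames; B emits 30 × 14460 = 433800.
Difference = 433800/1001 frames (≈ 433.3666); B is ahead of A.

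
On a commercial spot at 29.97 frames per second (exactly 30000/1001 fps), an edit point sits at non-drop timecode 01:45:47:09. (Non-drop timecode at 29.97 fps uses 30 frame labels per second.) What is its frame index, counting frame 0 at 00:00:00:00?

frame 190419

Total seconds to the label: (1 × 3600 + 45 × 60 + 47) = 6347.
Frame index = 6347 × 30 + 9 = 190419.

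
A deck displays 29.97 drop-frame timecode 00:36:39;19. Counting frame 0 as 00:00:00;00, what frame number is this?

65923

Complete 10-minute blocks: 3, each 17982 frames → 53946.
Remaining 6 whole minutes in the current block: 1800 + 5 × 1798 = 10790 frames.
Within the current minute: 39 × 30 + 19 − 2 = 1187 (labels ;00/;01 skipped at this minute). Total = 53946 + 10790 + 1187 = 65923.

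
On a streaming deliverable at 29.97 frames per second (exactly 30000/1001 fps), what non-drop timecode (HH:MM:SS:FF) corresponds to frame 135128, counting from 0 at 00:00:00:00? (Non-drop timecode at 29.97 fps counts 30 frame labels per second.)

135128 ÷ 30 = 4504 full seconds, remainder 8 frames.
4504 s = 1 h 15 min 4 s.
Timecode: 01:15:04:08.

01:15:04:08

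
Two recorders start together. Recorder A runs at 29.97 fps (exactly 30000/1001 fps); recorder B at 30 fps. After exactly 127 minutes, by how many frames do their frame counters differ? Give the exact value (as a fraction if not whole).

228600/1001 frames

127 min = 7620 s.
A emits 30000/1001 × 7620 = 228600000/1001 frames; B emits 30 × 7620 = 228600.
Difference = 228600/1001 frames (≈ 228.3716); B is ahead of A.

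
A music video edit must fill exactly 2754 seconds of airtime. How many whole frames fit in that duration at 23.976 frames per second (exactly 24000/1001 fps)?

66029 frames

Frames = 2754 × 24000/1001 = 66096000/1001 ≈ 66029.9700.
Complete frames: 66029.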